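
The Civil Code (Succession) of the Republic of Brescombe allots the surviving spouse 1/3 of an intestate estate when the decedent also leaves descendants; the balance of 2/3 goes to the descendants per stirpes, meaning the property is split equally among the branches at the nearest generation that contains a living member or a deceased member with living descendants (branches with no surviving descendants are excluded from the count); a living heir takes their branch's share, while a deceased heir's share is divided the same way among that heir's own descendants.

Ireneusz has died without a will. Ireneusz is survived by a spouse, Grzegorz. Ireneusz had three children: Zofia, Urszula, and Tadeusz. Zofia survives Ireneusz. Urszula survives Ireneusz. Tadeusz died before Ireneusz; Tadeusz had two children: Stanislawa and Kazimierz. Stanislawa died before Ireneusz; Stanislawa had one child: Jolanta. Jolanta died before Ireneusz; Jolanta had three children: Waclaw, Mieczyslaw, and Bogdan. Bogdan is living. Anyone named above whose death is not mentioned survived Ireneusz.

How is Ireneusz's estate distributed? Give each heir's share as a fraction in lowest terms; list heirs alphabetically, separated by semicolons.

Bogdan 1/27; Grzegorz 1/3; Kazimierz 1/9; Mieczyslaw 1/27; Urszula 2/9; Waclaw 1/27; Zofia 2/9

Grzegorz, as surviving spouse, takes 1/3.
The remaining 2/3 passes to Ireneusz's descendants per stirpes.
The 2/3 is divided into 3 equal shares of 2/9 among Zofia, Urszula, Tadeusz.
Zofia is living and takes 2/9.
Urszula is living and takes 2/9.
Tadeusz predeceased; the 2/9 allotted to Tadeusz's branch passes to Tadeusz's issue by representation.
The 2/9 is divided into 2 equal shares of 1/9 among Stanislawa, Kazimierz.
Stanislawa predeceased; the 1/9 allotted to Stanislawa's branch passes to Stanislawa's issue by representation.
Jolanta's line is the sole branch at this level, so the full 1/9 passes to Jolanta's issue by representation.
The 1/9 is divided into 3 equal shares of 1/27 among Waclaw, Mieczyslaw, Bogdan.
Waclaw is living and takes 1/27.
Mieczyslaw is living and takes 1/27.
Bogdan is living and takes 1/27.
Kazimierz is living and takes 1/9.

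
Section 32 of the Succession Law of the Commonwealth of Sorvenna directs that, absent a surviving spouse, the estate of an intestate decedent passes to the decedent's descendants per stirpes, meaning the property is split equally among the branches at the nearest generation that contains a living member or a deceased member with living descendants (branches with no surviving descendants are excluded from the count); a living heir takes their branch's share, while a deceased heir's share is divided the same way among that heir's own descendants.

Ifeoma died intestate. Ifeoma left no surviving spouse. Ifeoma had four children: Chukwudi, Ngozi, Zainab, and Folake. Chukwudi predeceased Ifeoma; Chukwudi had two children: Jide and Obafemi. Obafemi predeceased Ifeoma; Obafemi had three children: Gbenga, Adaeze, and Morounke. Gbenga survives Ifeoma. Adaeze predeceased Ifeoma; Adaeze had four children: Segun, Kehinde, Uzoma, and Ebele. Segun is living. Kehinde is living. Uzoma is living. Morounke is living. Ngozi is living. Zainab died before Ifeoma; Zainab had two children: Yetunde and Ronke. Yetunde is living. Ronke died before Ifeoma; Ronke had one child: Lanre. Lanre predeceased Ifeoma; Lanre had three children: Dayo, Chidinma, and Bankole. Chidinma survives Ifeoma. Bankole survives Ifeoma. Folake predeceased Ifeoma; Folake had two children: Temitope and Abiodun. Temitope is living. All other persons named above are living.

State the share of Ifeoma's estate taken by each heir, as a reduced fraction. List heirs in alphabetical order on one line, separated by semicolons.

There is no surviving spouse, so the entire estate passes to Ifeoma's descendants per stirpes.
The estate is divided into 4 equal shares of 1/4 among Chukwudi, Ngozi, Zainab, Folake.
Chukwudi predeceased; the 1/4 allotted to Chukwudi's branch passes to Chukwudi's issue by representation.
The 1/4 is divided into 2 equal shares of 1/8 among Jide, Obafemi.
Jide is living and takes 1/8.
Obafemi predeceased; the 1/8 allotted to Obafemi's branch passes to Obafemi's issue by representation.
The 1/8 is divided into 3 equal shares of 1/24 among Gbenga, Adaeze, Morounke.
Gbenga is living and takes 1/24.
Adaeze predeceased; the 1/24 allotted to Adaeze's branch passes to Adaeze's issue by representation.
The 1/24 is divided into 4 equal shares of 1/96 among Segun, Kehinde, Uzoma, Ebele.
Segun is living and takes 1/96.
Kehinde is living and takes 1/96.
Uzoma is living and takes 1/96.
Ebele is living and takes 1/96.
Morounke is living and takes 1/24.
Ngozi is living and takes 1/4.
Zainab predeceased; the 1/4 allotted to Zainab's branch passes to Zainab's issue by representation.
The 1/4 is divided into 2 equal shares of 1/8 among Yetunde, Ronke.
Yetunde is living and takes 1/8.
Ronke predeceased; the 1/8 allotted to Ronke's branch passes to Ronke's issue by representation.
Lanre's line is the sole branch at this level, so the full 1/8 passes to Lanre's issue by representation.
The 1/8 is divided into 3 equal shares of 1/24 among Dayo, Chidinma, Bankole.
Dayo is living and takes 1/24.
Chidinma is living and takes 1/24.
Bankole is living and takes 1/24.
Folake predeceased; the 1/4 allotted to Folake's branch passes to Folake's issue by representation.
The 1/4 is divided into 2 equal shares of 1/8 among Temitope, Abiodun.
Temitope is living and takes 1/8.
Abiodun is living and takes 1/8.

Abiodun 1/8; Bankole 1/24; Chidinma 1/24; Dayo 1/24; Ebele 1/96; Gbenga 1/24; Jide 1/8; Kehinde 1/96; Morounke 1/24; Ngozi 1/4; Segun 1/96; Temitope 1/8; Uzoma 1/96; Yetunde 1/8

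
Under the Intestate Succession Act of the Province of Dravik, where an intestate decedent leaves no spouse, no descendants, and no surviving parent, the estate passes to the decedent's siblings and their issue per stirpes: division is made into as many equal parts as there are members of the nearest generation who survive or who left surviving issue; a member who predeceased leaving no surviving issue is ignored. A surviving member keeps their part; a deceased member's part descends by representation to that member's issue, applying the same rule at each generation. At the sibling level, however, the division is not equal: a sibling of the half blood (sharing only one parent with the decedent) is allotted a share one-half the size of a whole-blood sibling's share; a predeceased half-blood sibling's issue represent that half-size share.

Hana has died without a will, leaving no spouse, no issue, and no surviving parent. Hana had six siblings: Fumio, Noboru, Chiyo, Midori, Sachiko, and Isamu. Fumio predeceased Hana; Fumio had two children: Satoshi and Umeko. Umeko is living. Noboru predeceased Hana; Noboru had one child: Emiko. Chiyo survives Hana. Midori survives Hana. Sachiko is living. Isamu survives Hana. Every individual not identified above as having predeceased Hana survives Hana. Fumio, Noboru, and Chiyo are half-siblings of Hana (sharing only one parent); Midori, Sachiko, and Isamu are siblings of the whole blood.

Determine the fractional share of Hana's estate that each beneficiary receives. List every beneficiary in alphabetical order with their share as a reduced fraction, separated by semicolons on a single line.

No spouse, descendants, or parent survives, so the estate passes to Hana's siblings per stirpes.
Half-blood siblings count for one-half the weight of whole-blood siblings at the initial division.
Dividing 1 in proportion to weights (total weight 9/2): Fumio (weight 1/2) → 1/9; Noboru (weight 1/2) → 1/9; Chiyo (weight 1/2) → 1/9; Midori (weight 1) → 2/9; Sachiko (weight 1) → 2/9; Isamu (weight 1) → 2/9.
Fumio predeceased; the 1/9 allotted to Fumio's branch passes to Fumio's issue by representation.
The 1/9 is divided into 2 equal shares of 1/18 among Satoshi, Umeko.
Satoshi is living and takes 1/18.
Umeko is living and takes 1/18.
Noboru predeceased; the 1/9 allotted to Noboru's branch passes to Noboru's issue by representation.
Emiko is the sole taker at this level and receives the full 1/9.
Chiyo is living and takes 1/9.
Midori is living and takes 2/9.
Sachiko is living and takes 2/9.
Isamu is living and takes 2/9.

Chiyo 1/9; Emiko 1/9; Isamu 2/9; Midori 2/9; Sachiko 2/9; Satoshi 1/18; Umeko 1/18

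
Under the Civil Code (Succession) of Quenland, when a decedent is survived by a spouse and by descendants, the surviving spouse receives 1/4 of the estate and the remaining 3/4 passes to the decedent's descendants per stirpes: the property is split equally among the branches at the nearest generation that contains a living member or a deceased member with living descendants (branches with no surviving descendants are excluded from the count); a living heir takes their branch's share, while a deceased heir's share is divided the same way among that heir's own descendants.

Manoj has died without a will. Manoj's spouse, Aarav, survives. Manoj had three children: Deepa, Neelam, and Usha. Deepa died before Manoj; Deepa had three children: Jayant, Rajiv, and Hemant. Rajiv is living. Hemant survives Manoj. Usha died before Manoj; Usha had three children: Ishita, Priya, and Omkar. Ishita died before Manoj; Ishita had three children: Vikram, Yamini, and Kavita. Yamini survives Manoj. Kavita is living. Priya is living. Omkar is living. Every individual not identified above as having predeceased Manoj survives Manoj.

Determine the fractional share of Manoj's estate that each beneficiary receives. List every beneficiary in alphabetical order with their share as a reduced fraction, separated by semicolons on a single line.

Aarav, as surviving spouse, takes 1/4.
The remaining 3/4 passes to Manoj's descendants per stirpes.
The 3/4 is divided into 3 equal shares of 1/4 among Deepa, Neelam, Usha.
Deepa predeceased; the 1/4 allotted to Deepa's branch passes to Deepa's issue by representation.
The 1/4 is divided into 3 equal shares of 1/12 among Jayant, Rajiv, Hemant.
Jayant is living and takes 1/12.
Rajiv is living and takes 1/12.
Hemant is living and takes 1/12.
Neelam is living and takes 1/4.
Usha predeceased; the 1/4 allotted to Usha's branch passes to Usha's issue by representation.
The 1/4 is divided into 3 equal shares of 1/12 among Ishita, Priya, Omkar.
Ishita predeceased; the 1/12 allotted to Ishita's branch passes to Ishita's issue by representation.
The 1/12 is divided into 3 equal shares of 1/36 among Vikram, Yamini, Kavita.
Vikram is living and takes 1/36.
Yamini is living and takes 1/36.
Kavita is living and takes 1/36.
Priya is living and takes 1/12.
Omkar is living and takes 1/12.

Aarav 1/4; Hemant 1/12; Jayant 1/12; Kavita 1/36; Neelam 1/4; Omkar 1/12; Priya 1/12; Rajiv 1/12; Vikram 1/36; Yamini 1/36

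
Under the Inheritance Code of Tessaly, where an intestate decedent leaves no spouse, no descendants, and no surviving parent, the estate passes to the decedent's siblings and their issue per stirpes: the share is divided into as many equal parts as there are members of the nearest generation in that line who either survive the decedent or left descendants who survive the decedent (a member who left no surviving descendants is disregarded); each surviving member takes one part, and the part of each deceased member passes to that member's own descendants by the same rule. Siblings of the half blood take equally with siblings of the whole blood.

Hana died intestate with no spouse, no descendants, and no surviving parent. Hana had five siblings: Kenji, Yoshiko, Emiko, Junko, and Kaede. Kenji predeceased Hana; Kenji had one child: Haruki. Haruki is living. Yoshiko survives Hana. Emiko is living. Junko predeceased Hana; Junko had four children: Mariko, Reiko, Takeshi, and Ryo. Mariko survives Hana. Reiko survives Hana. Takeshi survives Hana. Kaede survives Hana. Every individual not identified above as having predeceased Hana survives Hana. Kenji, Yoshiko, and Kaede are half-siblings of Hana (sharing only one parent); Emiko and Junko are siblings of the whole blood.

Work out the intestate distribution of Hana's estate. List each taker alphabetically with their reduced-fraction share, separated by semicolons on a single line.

Emiko 1/5; Haruki 1/5; Kaede 1/5; Mariko 1/20; Reiko 1/20; Ryo 1/20; Takeshi 1/20; Yoshiko 1/5

No spouse, descendants, or parent survives, so the estate passes to Hana's siblings per stirpes.
Half-blood and whole-blood siblings take equally under the stated rule.
The estate is divided into 5 equal shares of 1/5 among Kenji, Yoshiko, Emiko, Junko, Kaede.
Kenji predeceased; the 1/5 allotted to Kenji's branch passes to Kenji's issue by representation.
Haruki is the sole taker at this level and receives the full 1/5.
Yoshiko is living and takes 1/5.
Emiko is living and takes 1/5.
Junko predeceased; the 1/5 allotted to Junko's branch passes to Junko's issue by representation.
The 1/5 is divided into 4 equal shares of 1/20 among Mariko, Reiko, Takeshi, Ryo.
Mariko is living and takes 1/20.
Reiko is living and takes 1/20.
Takeshi is living and takes 1/20.
Ryo is living and takes 1/20.
Kaede is living and takes 1/5.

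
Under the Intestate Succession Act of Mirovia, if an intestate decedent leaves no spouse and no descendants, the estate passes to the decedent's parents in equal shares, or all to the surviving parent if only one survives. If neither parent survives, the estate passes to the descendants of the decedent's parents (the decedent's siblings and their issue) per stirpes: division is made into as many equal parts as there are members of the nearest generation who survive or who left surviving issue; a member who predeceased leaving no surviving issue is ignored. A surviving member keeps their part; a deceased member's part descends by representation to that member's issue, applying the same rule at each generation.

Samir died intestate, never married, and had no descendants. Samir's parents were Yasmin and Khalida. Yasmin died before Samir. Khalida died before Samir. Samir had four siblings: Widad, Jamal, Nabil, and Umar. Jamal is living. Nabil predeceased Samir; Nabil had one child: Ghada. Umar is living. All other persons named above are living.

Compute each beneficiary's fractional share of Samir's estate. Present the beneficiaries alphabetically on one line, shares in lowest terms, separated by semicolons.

Ghada 1/4; Jamal 1/4; Umar 1/4; Widad 1/4

Neither parent survives and there are no descendants, so the estate passes to Samir's siblings and their issue per stirpes.
The estate is divided into 4 equal shares of 1/4 among Widad, Jamal, Nabil, Umar.
Widad is living and takes 1/4.
Jamal is living and takes 1/4.
Nabil predeceased; the 1/4 allotted to Nabil's branch passes to Nabil's issue by representation.
Ghada is the sole taker at this level and receives the full 1/4.
Umar is living and takes 1/4.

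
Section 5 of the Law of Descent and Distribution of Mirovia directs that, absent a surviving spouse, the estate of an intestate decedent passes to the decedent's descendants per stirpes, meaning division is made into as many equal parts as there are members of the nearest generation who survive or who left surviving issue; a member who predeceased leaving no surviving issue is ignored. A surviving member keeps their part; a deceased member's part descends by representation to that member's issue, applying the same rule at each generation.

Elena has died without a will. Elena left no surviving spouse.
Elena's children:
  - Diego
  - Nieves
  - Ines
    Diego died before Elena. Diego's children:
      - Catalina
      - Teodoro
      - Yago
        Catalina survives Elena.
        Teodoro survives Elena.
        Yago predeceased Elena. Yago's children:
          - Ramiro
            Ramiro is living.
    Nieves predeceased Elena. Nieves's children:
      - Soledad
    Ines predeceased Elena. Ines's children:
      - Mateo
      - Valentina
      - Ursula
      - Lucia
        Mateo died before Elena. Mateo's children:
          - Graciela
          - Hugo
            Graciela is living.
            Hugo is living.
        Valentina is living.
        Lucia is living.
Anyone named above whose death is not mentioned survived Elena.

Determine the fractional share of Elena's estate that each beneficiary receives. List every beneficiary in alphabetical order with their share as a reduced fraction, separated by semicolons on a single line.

There is no surviving spouse, so the entire estate passes to Elena's descendants per stirpes.
The estate is divided into 3 equal shares of 1/3 among Diego, Nieves, Ines.
Diego predeceased; the 1/3 allotted to Diego's branch passes to Diego's issue by representation.
The 1/3 is divided into 3 equal shares of 1/9 among Catalina, Teodoro, Yago.
Catalina is living and takes 1/9.
Teodoro is living and takes 1/9.
Yago predeceased; the 1/9 allotted to Yago's branch passes to Yago's issue by representation.
Ramiro is the sole taker at this level and receives the full 1/9.
Nieves predeceased; the 1/3 allotted to Nieves's branch passes to Nieves's issue by representation.
Soledad is the sole taker at this level and receives the full 1/3.
Ines predeceased; the 1/3 allotted to Ines's branch passes to Ines's issue by representation.
The 1/3 is divided into 4 equal shares of 1/12 among Mateo, Valentina, Ursula, Lucia.
Mateo predeceased; the 1/12 allotted to Mateo's branch passes to Mateo's issue by representation.
The 1/12 is divided into 2 equal shares of 1/24 among Graciela, Hugo.
Graciela is living and takes 1/24.
Hugo is living and takes 1/24.
Valentina is living and takes 1/12.
Ursula is living and takes 1/12.
Lucia is living and takes 1/12.

Catalina 1/9; Graciela 1/24; Hugo 1/24; Lucia 1/12; Ramiro 1/9; Soledad 1/3; Teodoro 1/9; Ursula 1/12; Valentina 1/12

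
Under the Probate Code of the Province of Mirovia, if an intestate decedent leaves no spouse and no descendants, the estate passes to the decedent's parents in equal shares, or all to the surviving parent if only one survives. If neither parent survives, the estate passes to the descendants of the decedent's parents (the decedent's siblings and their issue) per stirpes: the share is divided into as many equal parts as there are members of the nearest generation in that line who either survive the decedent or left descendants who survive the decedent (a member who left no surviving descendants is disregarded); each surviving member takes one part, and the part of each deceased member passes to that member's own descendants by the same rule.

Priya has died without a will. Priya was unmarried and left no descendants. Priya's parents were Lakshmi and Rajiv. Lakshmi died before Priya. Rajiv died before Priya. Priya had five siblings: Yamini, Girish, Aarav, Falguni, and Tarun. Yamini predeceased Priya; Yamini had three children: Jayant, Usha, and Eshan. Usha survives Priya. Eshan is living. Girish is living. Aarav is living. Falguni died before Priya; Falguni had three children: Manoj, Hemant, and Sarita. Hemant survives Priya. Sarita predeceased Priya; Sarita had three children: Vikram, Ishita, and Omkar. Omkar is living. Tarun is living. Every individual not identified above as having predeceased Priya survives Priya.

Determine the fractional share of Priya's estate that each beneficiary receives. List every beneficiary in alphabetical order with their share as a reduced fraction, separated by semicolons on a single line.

Aarav 1/5; Eshan 1/15; Girish 1/5; Hemant 1/15; Ishita 1/45; Jayant 1/15; Manoj 1/15; Omkar 1/45; Tarun 1/5; Usha 1/15; Vikram 1/45

Neither parent survives and there are no descendants, so the estate passes to Priya's siblings and their issue per stirpes.
The estate is divided into 5 equal shares of 1/5 among Yamini, Girish, Aarav, Falguni, Tarun.
Yamini predeceased; the 1/5 allotted to Yamini's branch passes to Yamini's issue by representation.
The 1/5 is divided into 3 equal shares of 1/15 among Jayant, Usha, Eshan.
Jayant is living and takes 1/15.
Usha is living and takes 1/15.
Eshan is living and takes 1/15.
Girish is living and takes 1/5.
Aarav is living and takes 1/5.
Falguni predeceased; the 1/5 allotted to Falguni's branch passes to Falguni's issue by representation.
The 1/5 is divided into 3 equal shares of 1/15 among Manoj, Hemant, Sarita.
Manoj is living and takes 1/15.
Hemant is living and takes 1/15.
Sarita predeceased; the 1/15 allotted to Sarita's branch passes to Sarita's issue by representation.
The 1/15 is divided into 3 equal shares of 1/45 among Vikram, Ishita, Omkar.
Vikram is living and takes 1/45.
Ishita is living and takes 1/45.
Omkar is living and takes 1/45.
Tarun is living and takes 1/5.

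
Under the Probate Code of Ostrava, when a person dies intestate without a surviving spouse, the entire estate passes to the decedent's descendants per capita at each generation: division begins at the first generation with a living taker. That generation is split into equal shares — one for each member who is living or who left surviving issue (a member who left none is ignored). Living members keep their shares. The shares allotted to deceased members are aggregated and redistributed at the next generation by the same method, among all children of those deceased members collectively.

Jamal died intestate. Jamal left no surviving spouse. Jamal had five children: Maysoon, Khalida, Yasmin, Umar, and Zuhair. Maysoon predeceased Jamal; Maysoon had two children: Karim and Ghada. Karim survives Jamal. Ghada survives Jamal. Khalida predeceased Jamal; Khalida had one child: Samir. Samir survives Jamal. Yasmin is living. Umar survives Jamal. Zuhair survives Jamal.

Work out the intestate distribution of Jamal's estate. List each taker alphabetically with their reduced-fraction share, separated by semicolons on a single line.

There is no surviving spouse, so the entire estate passes to Jamal's descendants per capita at each generation.
At generation 1 (Maysoon, Khalida, Yasmin, Umar, Zuhair) there are 5 shares of (1)/5 = 1/5 each.
Living: Yasmin, Umar, and Zuhair — each takes 1/5.
Deceased: Maysoon and Khalida. Their combined 2/5 is pooled and carried to generation 2.
At generation 2 (Karim, Ghada, Samir) there are 3 shares of (2/5)/3 = 2/15 each.
Living: Karim, Ghada, and Samir — each takes 2/15.

Ghada 2/15; Karim 2/15; Samir 2/15; Umar 1/5; Yasmin 1/5; Zuhair 1/5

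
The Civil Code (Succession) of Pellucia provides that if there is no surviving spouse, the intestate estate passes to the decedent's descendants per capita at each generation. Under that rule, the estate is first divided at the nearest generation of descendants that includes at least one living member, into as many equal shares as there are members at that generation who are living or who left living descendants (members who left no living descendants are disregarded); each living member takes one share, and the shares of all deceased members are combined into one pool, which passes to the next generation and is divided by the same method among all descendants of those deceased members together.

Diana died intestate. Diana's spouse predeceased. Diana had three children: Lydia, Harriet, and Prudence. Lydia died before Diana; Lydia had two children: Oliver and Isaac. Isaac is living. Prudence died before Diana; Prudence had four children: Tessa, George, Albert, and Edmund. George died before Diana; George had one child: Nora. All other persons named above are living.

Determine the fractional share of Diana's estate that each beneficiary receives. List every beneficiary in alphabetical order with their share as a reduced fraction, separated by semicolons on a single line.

There is no surviving spouse, so the entire estate passes to Diana's descendants per capita at each generation.
At generation 1 (Lydia, Harriet, Prudence) there are 3 shares of (1)/3 = 1/3 each.
Living: Harriet — each takes 1/3.
Deceased: Lydia and Prudence. Their combined 2/3 is pooled and carried to generation 2.
At generation 2 (Oliver, Isaac, Tessa, George, Albert, Edmund) there are 6 shares of (2/3)/6 = 1/9 each.
Living: Oliver, Isaac, Tessa, Albert, and Edmund — each takes 1/9.
Deceased: George. That 1/9 share is carried to generation 3.
At generation 3 (Nora) there are 1 shares of (1/9)/1 = 1/9 each.
Living: Nora — each takes 1/9.

Albert 1/9; Edmund 1/9; Harriet 1/3; Isaac 1/9; Nora 1/9; Oliver 1/9; Tessa 1/9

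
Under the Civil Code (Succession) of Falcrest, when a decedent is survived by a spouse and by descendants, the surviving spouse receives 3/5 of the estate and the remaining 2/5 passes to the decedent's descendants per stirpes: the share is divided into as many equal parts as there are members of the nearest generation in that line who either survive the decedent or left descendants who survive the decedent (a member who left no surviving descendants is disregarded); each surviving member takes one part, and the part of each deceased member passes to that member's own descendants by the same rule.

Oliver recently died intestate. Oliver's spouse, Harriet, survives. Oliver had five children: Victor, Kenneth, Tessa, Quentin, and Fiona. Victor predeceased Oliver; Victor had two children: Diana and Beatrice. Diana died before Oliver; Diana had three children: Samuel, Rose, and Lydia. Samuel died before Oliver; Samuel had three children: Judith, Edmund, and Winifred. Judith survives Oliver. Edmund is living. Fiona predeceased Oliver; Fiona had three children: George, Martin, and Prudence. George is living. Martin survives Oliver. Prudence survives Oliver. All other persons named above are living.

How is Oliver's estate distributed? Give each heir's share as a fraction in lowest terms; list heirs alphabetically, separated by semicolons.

Harriet, as surviving spouse, takes 3/5.
The remaining 2/5 passes to Oliver's descendants per stirpes.
The 2/5 is divided into 5 equal shares of 2/25 among Victor, Kenneth, Tessa, Quentin, Fiona.
Victor predeceased; the 2/25 allotted to Victor's branch passes to Victor's issue by representation.
The 2/25 is divided into 2 equal shares of 1/25 among Diana, Beatrice.
Diana predeceased; the 1/25 allotted to Diana's branch passes to Diana's issue by representation.
The 1/25 is divided into 3 equal shares of 1/75 among Samuel, Rose, Lydia.
Samuel predeceased; the 1/75 allotted to Samuel's branch passes to Samuel's issue by representation.
The 1/75 is divided into 3 equal shares of 1/225 among Judith, Edmund, Winifred.
Judith is living and takes 1/225.
Edmund is living and takes 1/225.
Winifred is living and takes 1/225.
Rose is living and takes 1/75.
Lydia is living and takes 1/75.
Beatrice is living and takes 1/25.
Kenneth is living and takes 2/25.
Tessa is living and takes 2/25.
Quentin is living and takes 2/25.
Fiona predeceased; the 2/25 allotted to Fiona's branch passes to Fiona's issue by representation.
The 2/25 is divided into 3 equal shares of 2/75 among George, Martin, Prudence.
George is living and takes 2/75.
Martin is living and takes 2/75.
Prudence is living and takes 2/75.

Beatrice 1/25; Edmund 1/225; George 2/75; Harriet 3/5; Judith 1/225; Kenneth 2/25; Lydia 1/75; Martin 2/75; Prudence 2/75; Quentin 2/25; Rose 1/75; Tessa 2/25; Winifred 1/225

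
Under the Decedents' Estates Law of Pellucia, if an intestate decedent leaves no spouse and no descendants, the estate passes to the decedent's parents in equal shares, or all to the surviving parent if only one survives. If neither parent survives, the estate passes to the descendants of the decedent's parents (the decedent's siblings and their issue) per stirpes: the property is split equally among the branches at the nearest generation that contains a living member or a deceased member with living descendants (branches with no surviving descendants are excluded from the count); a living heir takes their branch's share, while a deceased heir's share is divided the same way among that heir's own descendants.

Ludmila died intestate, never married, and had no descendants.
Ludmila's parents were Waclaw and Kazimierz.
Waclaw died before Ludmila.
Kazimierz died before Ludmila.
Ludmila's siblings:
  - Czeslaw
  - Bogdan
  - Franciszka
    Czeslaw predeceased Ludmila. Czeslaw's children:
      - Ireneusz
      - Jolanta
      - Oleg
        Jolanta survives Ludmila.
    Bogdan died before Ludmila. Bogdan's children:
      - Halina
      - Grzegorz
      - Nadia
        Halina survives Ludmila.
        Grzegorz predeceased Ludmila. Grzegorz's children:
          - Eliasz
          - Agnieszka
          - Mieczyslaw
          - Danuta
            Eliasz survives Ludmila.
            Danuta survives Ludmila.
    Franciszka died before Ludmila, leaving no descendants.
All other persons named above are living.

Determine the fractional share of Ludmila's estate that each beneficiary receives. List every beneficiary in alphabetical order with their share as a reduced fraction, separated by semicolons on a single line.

Neither parent survives and there are no descendants, so the estate passes to Ludmila's siblings and their issue per stirpes.
Franciszka left no surviving issue, so that branch lapses and is disregarded.
The estate is divided into 2 equal shares of 1/2 among Czeslaw, Bogdan.
Czeslaw predeceased; the 1/2 allotted to Czeslaw's branch passes to Czeslaw's issue by representation.
The 1/2 is divided into 3 equal shares of 1/6 among Ireneusz, Jolanta, Oleg.
Ireneusz is living and takes 1/6.
Jolanta is living and takes 1/6.
Oleg is living and takes 1/6.
Bogdan predeceased; the 1/2 allotted to Bogdan's branch passes to Bogdan's issue by representation.
The 1/2 is divided into 3 equal shares of 1/6 among Halina, Grzegorz, Nadia.
Halina is living and takes 1/6.
Grzegorz predeceased; the 1/6 allotted to Grzegorz's branch passes to Grzegorz's issue by representation.
The 1/6 is divided into 4 equal shares of 1/24 among Eliasz, Agnieszka, Mieczyslaw, Danuta.
Eliasz is living and takes 1/24.
Agnieszka is living and takes 1/24.
Mieczyslaw is living and takes 1/24.
Danuta is living and takes 1/24.
Nadia is living and takes 1/6.

Agnieszka 1/24; Danuta 1/24; Eliasz 1/24; Halina 1/6; Ireneusz 1/6; Jolanta 1/6; Mieczyslaw 1/24; Nadia 1/6; Oleg 1/6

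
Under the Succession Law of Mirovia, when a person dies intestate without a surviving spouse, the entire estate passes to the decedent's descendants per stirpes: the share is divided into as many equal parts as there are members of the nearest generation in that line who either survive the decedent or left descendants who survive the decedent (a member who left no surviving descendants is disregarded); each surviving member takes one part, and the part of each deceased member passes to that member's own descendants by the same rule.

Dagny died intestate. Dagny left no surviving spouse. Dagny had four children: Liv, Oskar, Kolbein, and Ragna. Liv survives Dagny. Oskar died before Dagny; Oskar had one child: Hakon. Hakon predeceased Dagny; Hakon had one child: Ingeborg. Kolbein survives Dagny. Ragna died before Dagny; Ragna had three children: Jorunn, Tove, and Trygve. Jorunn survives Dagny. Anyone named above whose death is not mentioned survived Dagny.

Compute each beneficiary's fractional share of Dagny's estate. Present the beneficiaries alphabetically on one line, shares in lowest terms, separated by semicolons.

There is no surviving spouse, so the entire estate passes to Dagny's descendants per stirpes.
The estate is divided into 4 equal shares of 1/4 among Liv, Oskar, Kolbein, Ragna.
Liv is living and takes 1/4.
Oskar predeceased; the 1/4 allotted to Oskar's branch passes to Oskar's issue by representation.
Hakon's line is the sole branch at this level, so the full 1/4 passes to Hakon's issue by representation.
Ingeborg is the sole taker at this level and receives the full 1/4.
Kolbein is living and takes 1/4.
Ragna predeceased; the 1/4 allotted to Ragna's branch passes to Ragna's issue by representation.
The 1/4 is divided into 3 equal shares of 1/12 among Jorunn, Tove, Trygve.
Jorunn is living and takes 1/12.
Tove is living and takes 1/12.
Trygve is living and takes 1/12.

Ingeborg 1/4; Jorunn 1/12; Kolbein 1/4; Liv 1/4; Tove 1/12; Trygve 1/12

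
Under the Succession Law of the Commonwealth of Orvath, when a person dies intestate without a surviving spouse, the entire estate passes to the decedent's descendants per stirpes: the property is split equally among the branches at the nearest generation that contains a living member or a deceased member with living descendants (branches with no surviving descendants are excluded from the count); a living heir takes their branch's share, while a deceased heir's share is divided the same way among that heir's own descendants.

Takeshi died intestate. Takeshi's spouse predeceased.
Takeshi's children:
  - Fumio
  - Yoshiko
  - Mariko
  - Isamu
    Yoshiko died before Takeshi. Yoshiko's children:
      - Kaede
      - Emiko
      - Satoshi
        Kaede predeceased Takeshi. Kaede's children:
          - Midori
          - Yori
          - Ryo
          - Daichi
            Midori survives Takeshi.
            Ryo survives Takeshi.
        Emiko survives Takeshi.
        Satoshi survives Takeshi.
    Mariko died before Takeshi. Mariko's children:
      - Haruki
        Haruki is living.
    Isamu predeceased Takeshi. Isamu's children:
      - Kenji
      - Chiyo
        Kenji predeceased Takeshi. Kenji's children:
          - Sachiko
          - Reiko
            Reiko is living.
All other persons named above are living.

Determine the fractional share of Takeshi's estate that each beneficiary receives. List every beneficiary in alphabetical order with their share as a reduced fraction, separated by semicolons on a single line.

There is no surviving spouse, so the entire estate passes to Takeshi's descendants per stirpes.
The estate is divided into 4 equal shares of 1/4 among Fumio, Yoshiko, Mariko, Isamu.
Fumio is living and takes 1/4.
Yoshiko predeceased; the 1/4 allotted to Yoshiko's branch passes to Yoshiko's issue by representation.
The 1/4 is divided into 3 equal shares of 1/12 among Kaede, Emiko, Satoshi.
Kaede predeceased; the 1/12 allotted to Kaede's branch passes to Kaede's issue by representation.
The 1/12 is divided into 4 equal shares of 1/48 among Midori, Yori, Ryo, Daichi.
Midori is living and takes 1/48.
Yori is living and takes 1/48.
Ryo is living and takes 1/48.
Daichi is living and takes 1/48.
Emiko is living and takes 1/12.
Satoshi is living and takes 1/12.
Mariko predeceased; the 1/4 allotted to Mariko's branch passes to Mariko's issue by representation.
Haruki is the sole taker at this level and receives the full 1/4.
Isamu predeceased; the 1/4 allotted to Isamu's branch passes to Isamu's issue by representation.
The 1/4 is divided into 2 equal shares of 1/8 among Kenji, Chiyo.
Kenji predeceased; the 1/8 allotted to Kenji's branch passes to Kenji's issue by representation.
The 1/8 is divided into 2 equal shares of 1/16 among Sachiko, Reiko.
Sachiko is living and takes 1/16.
Reiko is living and takes 1/16.
Chiyo is living and takes 1/8.

Chiyo 1/8; Daichi 1/48; Emiko 1/12; Fumio 1/4; Haruki 1/4; Midori 1/48; Reiko 1/16; Ryo 1/48; Sachiko 1/16; Satoshi 1/12; Yori 1/48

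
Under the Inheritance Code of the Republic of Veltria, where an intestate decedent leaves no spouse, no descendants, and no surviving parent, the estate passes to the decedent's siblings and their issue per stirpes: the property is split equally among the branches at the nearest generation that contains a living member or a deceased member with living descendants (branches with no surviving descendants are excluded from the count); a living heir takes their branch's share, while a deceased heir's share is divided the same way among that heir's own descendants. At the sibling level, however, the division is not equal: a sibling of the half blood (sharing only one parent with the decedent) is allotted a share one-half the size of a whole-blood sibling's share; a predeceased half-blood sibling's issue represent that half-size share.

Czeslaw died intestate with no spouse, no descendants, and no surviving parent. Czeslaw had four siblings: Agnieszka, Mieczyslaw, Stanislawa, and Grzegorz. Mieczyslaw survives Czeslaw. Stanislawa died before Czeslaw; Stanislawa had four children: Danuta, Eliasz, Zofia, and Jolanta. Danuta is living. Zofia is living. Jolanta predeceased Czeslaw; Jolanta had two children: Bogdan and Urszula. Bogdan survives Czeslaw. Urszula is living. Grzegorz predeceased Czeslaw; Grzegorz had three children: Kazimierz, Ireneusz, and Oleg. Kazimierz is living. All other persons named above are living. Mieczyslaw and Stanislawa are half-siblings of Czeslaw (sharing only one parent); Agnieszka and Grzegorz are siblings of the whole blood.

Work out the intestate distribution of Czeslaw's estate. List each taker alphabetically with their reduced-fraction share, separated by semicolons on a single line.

Agnieszka 1/3; Bogdan 1/48; Danuta 1/24; Eliasz 1/24; Ireneusz 1/9; Kazimierz 1/9; Mieczyslaw 1/6; Oleg 1/9; Urszula 1/48; Zofia 1/24

No spouse, descendants, or parent survives, so the estate passes to Czeslaw's siblings per stirpes.
Half-blood siblings count for one-half the weight of whole-blood siblings at the initial division.
Dividing 1 in proportion to weights (total weight 3): Agnieszka (weight 1) → 1/3; Mieczyslaw (weight 1/2) → 1/6; Stanislawa (weight 1/2) → 1/6; Grzegorz (weight 1) → 1/3.
Agnieszka is living and takes 1/3.
Mieczyslaw is living and takes 1/6.
Stanislawa predeceased; the 1/6 allotted to Stanislawa's branch passes to Stanislawa's issue by representation.
The 1/6 is divided into 4 equal shares of 1/24 among Danuta, Eliasz, Zofia, Jolanta.
Danuta is living and takes 1/24.
Eliasz is living and takes 1/24.
Zofia is living and takes 1/24.
Jolanta predeceased; the 1/24 allotted to Jolanta's branch passes to Jolanta's issue by representation.
The 1/24 is divided into 2 equal shares of 1/48 among Bogdan, Urszula.
Bogdan is living and takes 1/48.
Urszula is living and takes 1/48.
Grzegorz predeceased; the 1/3 allotted to Grzegorz's branch passes to Grzegorz's issue by representation.
The 1/3 is divided into 3 equal shares of 1/9 among Kazimierz, Ireneusz, Oleg.
Kazimierz is living and takes 1/9.
Ireneusz is living and takes 1/9.
Oleg is living and takes 1/9.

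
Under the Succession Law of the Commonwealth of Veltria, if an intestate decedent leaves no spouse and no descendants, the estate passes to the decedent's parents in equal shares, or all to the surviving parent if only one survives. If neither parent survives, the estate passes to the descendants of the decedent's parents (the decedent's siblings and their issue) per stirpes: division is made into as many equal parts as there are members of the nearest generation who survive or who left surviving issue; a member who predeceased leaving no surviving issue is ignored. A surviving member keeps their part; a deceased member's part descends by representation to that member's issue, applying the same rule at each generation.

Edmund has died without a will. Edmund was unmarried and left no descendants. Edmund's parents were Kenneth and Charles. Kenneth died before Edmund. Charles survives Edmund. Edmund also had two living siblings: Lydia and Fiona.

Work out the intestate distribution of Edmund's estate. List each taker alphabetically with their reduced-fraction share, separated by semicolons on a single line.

Only one parent, Charles, survives, so Charles takes the entire estate. The siblings take nothing because a surviving parent has priority.

Charles 1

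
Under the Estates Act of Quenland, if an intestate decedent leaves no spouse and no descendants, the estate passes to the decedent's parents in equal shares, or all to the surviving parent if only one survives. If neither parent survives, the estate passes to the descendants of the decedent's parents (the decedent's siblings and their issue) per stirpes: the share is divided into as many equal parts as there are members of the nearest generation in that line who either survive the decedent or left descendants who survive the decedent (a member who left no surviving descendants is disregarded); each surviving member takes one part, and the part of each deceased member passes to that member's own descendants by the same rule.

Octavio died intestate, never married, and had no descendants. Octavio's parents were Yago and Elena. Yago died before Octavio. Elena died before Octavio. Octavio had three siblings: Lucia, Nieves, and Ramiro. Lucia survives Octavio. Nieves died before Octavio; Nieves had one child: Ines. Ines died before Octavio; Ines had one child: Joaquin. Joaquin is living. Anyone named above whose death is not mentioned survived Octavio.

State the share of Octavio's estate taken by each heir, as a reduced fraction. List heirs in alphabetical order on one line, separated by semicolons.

Neither parent survives and there are no descendants, so the estate passes to Octavio's siblings and their issue per stirpes.
The estate is divided into 3 equal shares of 1/3 among Lucia, Nieves, Ramiro.
Lucia is living and takes 1/3.
Nieves predeceased; the 1/3 allotted to Nieves's branch passes to Nieves's issue by representation.
Ines's line is the sole branch at this level, so the full 1/3 passes to Ines's issue by representation.
Joaquin is the sole taker at this level and receives the full 1/3.
Ramiro is living and takes 1/3.

Joaquin 1/3; Lucia 1/3; Ramiro 1/3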